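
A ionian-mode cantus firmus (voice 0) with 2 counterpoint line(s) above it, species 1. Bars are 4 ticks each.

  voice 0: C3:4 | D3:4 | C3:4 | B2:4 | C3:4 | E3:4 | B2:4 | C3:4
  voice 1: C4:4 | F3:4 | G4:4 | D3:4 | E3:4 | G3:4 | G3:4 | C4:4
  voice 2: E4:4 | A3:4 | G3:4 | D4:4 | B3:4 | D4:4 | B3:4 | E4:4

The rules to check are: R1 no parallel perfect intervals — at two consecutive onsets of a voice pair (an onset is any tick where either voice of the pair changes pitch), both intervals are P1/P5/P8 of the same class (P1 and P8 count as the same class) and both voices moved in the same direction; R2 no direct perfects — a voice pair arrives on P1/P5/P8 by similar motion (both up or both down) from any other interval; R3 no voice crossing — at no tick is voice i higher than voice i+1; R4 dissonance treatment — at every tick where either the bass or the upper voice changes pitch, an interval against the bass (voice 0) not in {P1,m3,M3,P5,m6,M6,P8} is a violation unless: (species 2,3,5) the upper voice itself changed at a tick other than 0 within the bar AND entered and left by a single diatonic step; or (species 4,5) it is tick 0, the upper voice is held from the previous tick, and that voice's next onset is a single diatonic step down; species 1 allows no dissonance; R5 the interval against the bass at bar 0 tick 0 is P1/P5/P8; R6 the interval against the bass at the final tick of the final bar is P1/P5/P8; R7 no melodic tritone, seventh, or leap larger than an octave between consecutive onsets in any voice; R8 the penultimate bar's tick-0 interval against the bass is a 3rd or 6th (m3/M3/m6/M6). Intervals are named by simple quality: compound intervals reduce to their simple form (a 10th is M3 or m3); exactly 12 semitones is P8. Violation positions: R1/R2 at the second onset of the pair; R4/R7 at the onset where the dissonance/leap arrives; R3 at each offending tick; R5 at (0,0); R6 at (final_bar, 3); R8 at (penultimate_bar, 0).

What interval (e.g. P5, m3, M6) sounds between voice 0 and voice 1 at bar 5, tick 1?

m3

voice 0=E3 voice 1=G3 -> m3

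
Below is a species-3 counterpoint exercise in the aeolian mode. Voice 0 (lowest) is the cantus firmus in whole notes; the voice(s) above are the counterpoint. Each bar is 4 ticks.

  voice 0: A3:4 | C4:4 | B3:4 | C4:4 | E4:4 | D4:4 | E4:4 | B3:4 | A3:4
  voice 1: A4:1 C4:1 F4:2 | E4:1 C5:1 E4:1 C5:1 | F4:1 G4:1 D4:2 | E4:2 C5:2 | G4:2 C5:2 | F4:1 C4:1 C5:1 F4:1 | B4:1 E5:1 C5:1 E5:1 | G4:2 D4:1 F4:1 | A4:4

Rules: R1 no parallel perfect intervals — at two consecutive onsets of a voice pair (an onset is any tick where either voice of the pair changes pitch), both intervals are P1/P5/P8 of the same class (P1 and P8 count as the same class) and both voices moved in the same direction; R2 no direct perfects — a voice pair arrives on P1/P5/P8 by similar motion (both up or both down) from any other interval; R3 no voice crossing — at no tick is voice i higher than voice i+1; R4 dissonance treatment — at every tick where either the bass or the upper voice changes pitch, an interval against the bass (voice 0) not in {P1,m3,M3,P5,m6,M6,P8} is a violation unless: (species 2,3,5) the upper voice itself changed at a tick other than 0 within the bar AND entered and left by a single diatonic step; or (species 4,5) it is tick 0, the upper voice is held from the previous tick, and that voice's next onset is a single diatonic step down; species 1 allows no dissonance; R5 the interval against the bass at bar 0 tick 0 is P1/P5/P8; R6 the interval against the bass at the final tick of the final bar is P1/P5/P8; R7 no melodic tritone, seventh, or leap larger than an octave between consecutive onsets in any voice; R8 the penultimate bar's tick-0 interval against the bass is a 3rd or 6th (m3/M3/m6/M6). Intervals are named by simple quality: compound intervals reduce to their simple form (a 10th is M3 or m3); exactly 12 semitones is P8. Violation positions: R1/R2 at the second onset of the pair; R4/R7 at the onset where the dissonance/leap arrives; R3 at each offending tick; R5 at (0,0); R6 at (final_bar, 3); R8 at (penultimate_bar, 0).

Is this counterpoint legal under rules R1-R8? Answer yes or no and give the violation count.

No (7 violations)

bar 0: v0=A3 v1=A4 (P8)
bar 1: v0=C4 v1=E4 (M3)
bar 2: v0=B3 v1=F4 (TT)
bar 3: v0=C4 v1=E4 (M3)
bar 4: v0=E4 v1=G4 (m3)
bar 5: v0=D4 v1=F4 (m3)
bar 6: v0=E4 v1=B4 (P5)
bar 7: v0=B3 v1=G4 (m6)
bar 8: v0=A3 v1=A4 (P8)
  R4 @ bar2.0: B3/F4 TT untreated
  R3 @ bar5.1: D4 above C4
  R4 @ bar5.1: D4/C4 M2 untreated
  R4 @ bar5.2: D4/C5 m7 untreated
  R2 @ bar6.0: D4/F4 m3 -> E4/B4 P5 similar
  R7 @ bar6.0: F4->B4 leap 6st
  R4 @ bar7.3: B3/F4 TT untreated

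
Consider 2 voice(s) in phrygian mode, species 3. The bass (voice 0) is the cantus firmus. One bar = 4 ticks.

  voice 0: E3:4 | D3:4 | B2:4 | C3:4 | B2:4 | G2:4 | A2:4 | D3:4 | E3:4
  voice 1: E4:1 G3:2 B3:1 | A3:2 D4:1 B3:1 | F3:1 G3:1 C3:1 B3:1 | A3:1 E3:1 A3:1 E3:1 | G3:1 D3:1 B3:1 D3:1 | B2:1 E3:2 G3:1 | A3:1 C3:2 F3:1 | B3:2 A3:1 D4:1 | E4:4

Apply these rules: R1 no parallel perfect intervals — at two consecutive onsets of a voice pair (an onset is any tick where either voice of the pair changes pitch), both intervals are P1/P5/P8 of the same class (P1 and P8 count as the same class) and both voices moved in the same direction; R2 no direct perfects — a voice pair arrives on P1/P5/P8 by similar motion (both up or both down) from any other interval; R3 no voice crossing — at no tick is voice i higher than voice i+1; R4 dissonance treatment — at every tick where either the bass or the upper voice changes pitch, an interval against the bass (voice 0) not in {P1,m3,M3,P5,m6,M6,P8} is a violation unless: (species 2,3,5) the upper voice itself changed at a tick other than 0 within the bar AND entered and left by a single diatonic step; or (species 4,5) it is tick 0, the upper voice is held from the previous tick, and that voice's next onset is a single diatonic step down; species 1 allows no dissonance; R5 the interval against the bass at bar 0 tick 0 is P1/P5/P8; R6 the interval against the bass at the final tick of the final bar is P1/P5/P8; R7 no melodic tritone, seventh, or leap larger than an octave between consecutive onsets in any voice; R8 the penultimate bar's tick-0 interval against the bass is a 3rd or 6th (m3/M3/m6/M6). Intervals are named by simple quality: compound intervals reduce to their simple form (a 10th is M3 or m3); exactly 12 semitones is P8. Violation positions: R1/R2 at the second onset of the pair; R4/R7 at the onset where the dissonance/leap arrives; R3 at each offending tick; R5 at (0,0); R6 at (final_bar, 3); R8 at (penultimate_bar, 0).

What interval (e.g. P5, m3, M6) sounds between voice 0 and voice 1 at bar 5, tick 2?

voice 0=G2 voice 1=E3 -> M6

M6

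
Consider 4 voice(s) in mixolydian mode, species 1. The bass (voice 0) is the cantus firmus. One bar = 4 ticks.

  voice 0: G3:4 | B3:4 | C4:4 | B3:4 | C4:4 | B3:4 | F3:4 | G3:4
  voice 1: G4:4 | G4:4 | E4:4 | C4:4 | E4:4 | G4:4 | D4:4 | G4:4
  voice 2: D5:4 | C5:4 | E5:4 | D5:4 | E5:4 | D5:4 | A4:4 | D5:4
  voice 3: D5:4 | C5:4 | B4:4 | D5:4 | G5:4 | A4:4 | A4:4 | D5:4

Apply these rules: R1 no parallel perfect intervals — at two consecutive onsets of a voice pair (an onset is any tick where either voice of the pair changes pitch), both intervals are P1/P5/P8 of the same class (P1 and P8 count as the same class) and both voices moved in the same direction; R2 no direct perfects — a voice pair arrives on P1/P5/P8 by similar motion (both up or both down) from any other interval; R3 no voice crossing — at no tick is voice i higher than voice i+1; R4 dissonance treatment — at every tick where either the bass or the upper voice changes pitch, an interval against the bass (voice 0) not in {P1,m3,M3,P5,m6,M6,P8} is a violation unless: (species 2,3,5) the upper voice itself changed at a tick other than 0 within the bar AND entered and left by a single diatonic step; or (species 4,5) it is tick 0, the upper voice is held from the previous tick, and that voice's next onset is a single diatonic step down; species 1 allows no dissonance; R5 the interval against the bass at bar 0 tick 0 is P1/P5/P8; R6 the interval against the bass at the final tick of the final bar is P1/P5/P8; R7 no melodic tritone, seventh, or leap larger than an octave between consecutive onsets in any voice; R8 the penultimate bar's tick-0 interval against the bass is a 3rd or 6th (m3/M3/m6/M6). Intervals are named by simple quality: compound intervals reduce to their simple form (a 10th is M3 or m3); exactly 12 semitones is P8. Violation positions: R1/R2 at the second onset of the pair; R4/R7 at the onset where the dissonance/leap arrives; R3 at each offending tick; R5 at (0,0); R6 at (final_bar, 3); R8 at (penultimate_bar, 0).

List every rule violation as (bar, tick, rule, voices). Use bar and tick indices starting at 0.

bar 0: v0=G3 v1=G4 v2=D5 v3=D5 downbeat P5
bar 1: v0=B3 v1=G4 v2=C5 v3=C5 downbeat m2
bar 2: v0=C4 v1=E4 v2=E5 v3=B4 downbeat M7
bar 3: v0=B3 v1=C4 v2=D5 v3=D5 downbeat m3
bar 4: v0=C4 v1=E4 v2=E5 v3=G5 downbeat P5
bar 5: v0=B3 v1=G4 v2=D5 v3=A4 downbeat m7
bar 6: v0=F3 v1=D4 v2=A4 v3=A4 downbeat M3
bar 7: v0=G3 v1=G4 v2=D5 v3=D5 downbeat P5
  -> R1 @ bar 1 tick 0 v(2, 3): D5/D5 P1 -> C5/C5 P1 similar
  -> R4 @ bar 1 tick 0 v(0, 2): B3/C5 m2 untreated
  -> R4 @ bar 1 tick 0 v(0, 3): B3/C5 m2 untreated
  -> R2 @ bar 2 tick 0 v(1, 3): G4/C5 P4 -> E4/B4 P5 similar
  -> R3 @ bar 2 tick 0 v(2, 3): E5 above B4
  -> R4 @ bar 2 tick 0 v(0, 3): C4/B4 M7 untreated
  -> R3 @ bar 2 tick 1 v(2, 3): E5 above B4
  -> R3 @ bar 2 tick 2 v(2, 3): E5 above B4
  -> R3 @ bar 2 tick 3 v(2, 3): E5 above B4
  -> R4 @ bar 3 tick 0 v(0, 1): B3/C4 m2 untreated
  -> R2 @ bar 4 tick 0 v(0, 3): B3/D5 m3 -> C4/G5 P5 similar
  -> R2 @ bar 4 tick 0 v(1, 2): C4/D5 M2 -> E4/E5 P8 similar
  -> R3 @ bar 5 tick 0 v(2, 3): D5 above A4
  -> R4 @ bar 5 tick 0 v(0, 3): B3/A4 m7 untreated
  -> R7 @ bar 5 tick 0 v(3,): G5->A4 leap 10st
  -> R3 @ bar 5 tick 1 v(2, 3): D5 above A4
  -> R3 @ bar 5 tick 2 v(2, 3): D5 above A4
  -> R3 @ bar 5 tick 3 v(2, 3): D5 above A4
  -> R1 @ bar 6 tick 0 v(1, 2): G4/D5 P5 -> D4/A4 P5 similar
  -> R7 @ bar 6 tick 0 v(0,): B3->F3 leap 6st
  -> R1 @ bar 7 tick 0 v(1, 2): D4/A4 P5 -> G4/D5 P5 similar
  -> R1 @ bar 7 tick 0 v(1, 3): D4/A4 P5 -> G4/D5 P5 similar
  -> R1 @ bar 7 tick 0 v(2, 3): A4/A4 P1 -> D5/D5 P1 similar
  -> R2 @ bar 7 tick 0 v(0, 1): F3/D4 M6 -> G3/G4 P8 similar
  -> R2 @ bar 7 tick 0 v(0, 2): F3/A4 M3 -> G3/D5 P5 similar
  -> R2 @ bar 7 tick 0 v(0, 3): F3/A4 M3 -> G3/D5 P5 similar

(1, 0, R1, (2, 3))
(1, 0, R4, (0, 2))
(1, 0, R4, (0, 3))
(2, 0, R2, (1, 3))
(2, 0, R3, (2, 3))
(2, 0, R4, (0, 3))
(2, 1, R3, (2, 3))
(2, 2, R3, (2, 3))
(2, 3, R3, (2, 3))
(3, 0, R4, (0, 1))
(4, 0, R2, (0, 3))
(4, 0, R2, (1, 2))
(5, 0, R3, (2, 3))
(5, 0, R4, (0, 3))
(5, 0, R7, (3,))
(5, 1, R3, (2, 3))
(5, 2, R3, (2, 3))
(5, 3, R3, (2, 3))
(6, 0, R1, (1, 2))
(6, 0, R7, (0,))
(7, 0, R1, (1, 2))
(7, 0, R1, (1, 3))
(7, 0, R1, (2, 3))
(7, 0, R2, (0, 1))
(7, 0, R2, (0, 2))
(7, 0, R2, (0, 3))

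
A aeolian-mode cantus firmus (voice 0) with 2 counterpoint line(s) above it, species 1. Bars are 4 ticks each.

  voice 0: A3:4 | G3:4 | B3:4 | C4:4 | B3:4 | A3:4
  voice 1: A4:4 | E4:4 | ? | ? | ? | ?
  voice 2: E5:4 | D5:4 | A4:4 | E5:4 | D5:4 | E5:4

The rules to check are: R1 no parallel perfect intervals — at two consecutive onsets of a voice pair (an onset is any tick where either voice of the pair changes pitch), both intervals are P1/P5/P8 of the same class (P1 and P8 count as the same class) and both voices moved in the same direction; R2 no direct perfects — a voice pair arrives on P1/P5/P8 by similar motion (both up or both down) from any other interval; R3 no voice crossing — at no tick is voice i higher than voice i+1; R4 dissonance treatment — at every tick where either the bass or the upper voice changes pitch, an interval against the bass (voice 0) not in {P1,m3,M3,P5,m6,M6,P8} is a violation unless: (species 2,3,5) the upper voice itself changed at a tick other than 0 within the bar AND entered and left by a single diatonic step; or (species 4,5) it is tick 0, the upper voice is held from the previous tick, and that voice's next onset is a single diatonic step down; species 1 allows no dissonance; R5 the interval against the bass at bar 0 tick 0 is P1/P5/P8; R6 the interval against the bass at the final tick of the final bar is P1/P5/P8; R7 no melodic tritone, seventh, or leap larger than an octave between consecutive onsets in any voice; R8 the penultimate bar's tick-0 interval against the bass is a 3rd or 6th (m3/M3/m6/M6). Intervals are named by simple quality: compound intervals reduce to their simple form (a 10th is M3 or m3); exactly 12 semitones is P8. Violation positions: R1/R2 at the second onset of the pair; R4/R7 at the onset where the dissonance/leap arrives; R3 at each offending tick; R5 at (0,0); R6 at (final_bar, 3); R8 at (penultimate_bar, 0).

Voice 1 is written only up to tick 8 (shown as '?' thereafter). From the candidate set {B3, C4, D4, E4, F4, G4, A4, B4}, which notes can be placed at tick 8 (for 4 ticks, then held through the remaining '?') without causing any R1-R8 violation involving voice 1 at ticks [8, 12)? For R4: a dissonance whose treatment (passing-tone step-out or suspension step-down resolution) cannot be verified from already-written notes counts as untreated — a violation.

B3: legal
C4: violates R4
D4: violates R2
E4: violates R4
F4: violates R4
G4: legal
A4: violates R4
B4: violates R2,R3

{B3, G4}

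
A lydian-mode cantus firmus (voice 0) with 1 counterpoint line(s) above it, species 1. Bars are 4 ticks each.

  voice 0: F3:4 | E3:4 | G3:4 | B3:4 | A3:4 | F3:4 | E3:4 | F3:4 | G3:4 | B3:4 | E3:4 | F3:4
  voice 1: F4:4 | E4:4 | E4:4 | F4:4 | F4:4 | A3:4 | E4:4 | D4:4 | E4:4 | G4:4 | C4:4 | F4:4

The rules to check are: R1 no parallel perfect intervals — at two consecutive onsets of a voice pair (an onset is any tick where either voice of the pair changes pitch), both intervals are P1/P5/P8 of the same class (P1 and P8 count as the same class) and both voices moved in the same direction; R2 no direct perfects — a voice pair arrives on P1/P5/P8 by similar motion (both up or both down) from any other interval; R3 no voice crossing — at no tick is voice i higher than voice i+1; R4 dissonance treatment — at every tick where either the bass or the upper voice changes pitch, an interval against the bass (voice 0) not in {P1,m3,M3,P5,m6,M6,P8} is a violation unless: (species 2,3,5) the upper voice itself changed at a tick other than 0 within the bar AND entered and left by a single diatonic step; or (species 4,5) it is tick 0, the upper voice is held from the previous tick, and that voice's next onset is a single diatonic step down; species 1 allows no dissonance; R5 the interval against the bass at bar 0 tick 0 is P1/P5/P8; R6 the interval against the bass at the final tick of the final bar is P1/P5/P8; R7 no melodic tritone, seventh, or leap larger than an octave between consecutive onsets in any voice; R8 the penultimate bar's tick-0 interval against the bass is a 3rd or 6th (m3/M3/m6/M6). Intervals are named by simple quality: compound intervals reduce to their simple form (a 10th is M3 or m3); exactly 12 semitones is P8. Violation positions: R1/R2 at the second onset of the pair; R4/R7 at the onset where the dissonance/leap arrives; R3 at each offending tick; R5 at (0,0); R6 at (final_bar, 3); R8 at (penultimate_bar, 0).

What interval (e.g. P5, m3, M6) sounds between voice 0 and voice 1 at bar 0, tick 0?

voice 0=F3 voice 1=F4 -> P8

P8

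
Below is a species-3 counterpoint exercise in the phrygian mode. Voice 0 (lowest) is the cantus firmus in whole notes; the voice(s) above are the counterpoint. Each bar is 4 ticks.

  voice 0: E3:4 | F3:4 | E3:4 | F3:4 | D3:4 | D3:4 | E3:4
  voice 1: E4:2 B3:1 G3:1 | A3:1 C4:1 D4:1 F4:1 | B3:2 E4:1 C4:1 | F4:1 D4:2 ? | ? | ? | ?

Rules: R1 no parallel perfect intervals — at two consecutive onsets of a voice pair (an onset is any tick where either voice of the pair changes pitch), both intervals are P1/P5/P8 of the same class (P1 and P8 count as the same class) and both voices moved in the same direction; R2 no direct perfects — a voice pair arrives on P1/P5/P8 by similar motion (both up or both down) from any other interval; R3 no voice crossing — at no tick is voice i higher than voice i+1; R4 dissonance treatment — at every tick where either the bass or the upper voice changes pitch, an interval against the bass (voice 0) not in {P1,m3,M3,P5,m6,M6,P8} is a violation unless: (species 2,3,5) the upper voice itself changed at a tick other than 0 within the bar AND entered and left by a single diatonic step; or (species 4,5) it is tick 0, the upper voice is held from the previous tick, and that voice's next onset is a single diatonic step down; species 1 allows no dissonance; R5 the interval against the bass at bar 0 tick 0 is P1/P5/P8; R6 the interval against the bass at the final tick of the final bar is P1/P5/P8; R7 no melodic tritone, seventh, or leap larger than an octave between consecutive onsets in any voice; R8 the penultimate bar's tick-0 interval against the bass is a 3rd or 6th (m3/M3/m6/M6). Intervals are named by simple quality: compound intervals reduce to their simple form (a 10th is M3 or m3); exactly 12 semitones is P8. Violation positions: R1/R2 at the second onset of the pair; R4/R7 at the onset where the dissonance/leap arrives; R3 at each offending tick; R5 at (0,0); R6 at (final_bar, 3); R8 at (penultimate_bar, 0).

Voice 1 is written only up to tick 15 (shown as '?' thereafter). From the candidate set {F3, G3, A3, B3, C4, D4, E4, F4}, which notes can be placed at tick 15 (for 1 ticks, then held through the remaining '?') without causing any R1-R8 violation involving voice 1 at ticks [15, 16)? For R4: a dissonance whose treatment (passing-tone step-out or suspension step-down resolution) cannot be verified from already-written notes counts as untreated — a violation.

F3: legal
G3: violates R4
A3: legal
B3: violates R4
C4: legal
D4: legal
E4: violates R4
F4: legal

{A3, C4, D4, F3, F4}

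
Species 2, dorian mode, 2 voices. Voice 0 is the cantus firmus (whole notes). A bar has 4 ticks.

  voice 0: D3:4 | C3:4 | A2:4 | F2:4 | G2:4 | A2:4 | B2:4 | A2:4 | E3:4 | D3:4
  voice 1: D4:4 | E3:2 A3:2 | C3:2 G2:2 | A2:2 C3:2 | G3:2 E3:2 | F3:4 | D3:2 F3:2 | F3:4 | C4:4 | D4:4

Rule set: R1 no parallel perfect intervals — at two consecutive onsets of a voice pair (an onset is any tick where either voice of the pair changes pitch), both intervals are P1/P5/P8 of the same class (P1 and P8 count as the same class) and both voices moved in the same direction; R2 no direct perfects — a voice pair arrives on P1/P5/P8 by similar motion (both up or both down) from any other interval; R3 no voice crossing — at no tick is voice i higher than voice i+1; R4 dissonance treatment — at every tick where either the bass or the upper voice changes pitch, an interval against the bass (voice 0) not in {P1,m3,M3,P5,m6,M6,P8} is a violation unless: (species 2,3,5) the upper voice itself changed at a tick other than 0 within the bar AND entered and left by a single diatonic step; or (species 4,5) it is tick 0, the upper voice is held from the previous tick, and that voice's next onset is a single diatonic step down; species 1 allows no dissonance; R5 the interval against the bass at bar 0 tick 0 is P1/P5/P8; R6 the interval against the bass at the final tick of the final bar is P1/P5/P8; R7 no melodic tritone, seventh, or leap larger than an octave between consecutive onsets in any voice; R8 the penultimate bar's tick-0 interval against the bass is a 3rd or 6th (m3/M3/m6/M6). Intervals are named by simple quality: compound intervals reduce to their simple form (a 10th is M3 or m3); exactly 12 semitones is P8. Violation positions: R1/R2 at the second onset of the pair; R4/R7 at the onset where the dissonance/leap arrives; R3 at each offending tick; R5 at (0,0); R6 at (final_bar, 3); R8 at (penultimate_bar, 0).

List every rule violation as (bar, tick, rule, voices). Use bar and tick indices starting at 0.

(1, 0, R7, (1,))
(2, 2, R3, (0, 1))
(2, 2, R4, (0, 1))
(2, 3, R3, (0, 1))
(4, 0, R2, (0, 1))
(6, 2, R4, (0, 1))

bar 0: v0=D3 v1=D4 downbeat P8
bar 1: v0=C3 v1=E3 downbeat M3
bar 2: v0=A2 v1=C3 downbeat m3
bar 3: v0=F2 v1=A2 downbeat M3
bar 4: v0=G2 v1=G3 downbeat P8
bar 5: v0=A2 v1=F3 downbeat m6
bar 6: v0=B2 v1=D3 downbeat m3
bar 7: v0=A2 v1=F3 downbeat m6
bar 8: v0=E3 v1=C4 downbeat m6
bar 9: v0=D3 v1=D4 downbeat P8
  -> R7 @ bar 1 tick 0 v(1,): D4->E3 leap 10st
  -> R3 @ bar 2 tick 2 v(0, 1): A2 above G2
  -> R4 @ bar 2 tick 2 v(0, 1): A2/G2 M2 untreated
  -> R3 @ bar 2 tick 3 v(0, 1): A2 above G2
  -> R2 @ bar 4 tick 0 v(0, 1): F2/C3 P5 -> G2/G3 P8 similar
  -> R4 @ bar 6 tick 2 v(0, 1): B2/F3 TT untreated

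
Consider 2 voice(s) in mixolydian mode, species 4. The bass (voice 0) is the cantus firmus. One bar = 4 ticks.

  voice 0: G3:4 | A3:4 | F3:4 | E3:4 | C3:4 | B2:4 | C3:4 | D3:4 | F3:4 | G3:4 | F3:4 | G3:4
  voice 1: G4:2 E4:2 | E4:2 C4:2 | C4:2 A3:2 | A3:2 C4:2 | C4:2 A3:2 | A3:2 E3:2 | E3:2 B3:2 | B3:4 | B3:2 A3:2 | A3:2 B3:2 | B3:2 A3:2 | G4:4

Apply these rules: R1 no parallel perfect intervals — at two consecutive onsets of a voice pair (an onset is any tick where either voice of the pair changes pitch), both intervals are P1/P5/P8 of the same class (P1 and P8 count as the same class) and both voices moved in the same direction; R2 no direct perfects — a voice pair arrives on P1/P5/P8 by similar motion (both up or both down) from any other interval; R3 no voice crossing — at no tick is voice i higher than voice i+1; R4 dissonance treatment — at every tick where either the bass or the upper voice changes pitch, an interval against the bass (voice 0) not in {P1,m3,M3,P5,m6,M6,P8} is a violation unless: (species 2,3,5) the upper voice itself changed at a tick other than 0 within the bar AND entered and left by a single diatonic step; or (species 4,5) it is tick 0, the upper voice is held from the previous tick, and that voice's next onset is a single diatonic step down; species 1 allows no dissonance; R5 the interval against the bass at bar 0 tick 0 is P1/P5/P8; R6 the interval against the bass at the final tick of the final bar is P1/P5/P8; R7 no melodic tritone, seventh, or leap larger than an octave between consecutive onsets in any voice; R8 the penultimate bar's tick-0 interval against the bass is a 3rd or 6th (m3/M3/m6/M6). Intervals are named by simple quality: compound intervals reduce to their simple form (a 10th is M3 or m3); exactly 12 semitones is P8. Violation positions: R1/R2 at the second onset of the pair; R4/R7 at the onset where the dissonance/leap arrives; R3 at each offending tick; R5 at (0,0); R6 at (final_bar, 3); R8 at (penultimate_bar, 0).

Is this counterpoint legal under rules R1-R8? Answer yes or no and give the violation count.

No (8 violations)

bar 0: v0=G3 v1=G4 (P8)
bar 1: v0=A3 v1=E4 (P5)
bar 2: v0=F3 v1=C4 (P5)
bar 3: v0=E3 v1=A3 (P4)
bar 4: v0=C3 v1=C4 (P8)
bar 5: v0=B2 v1=A3 (m7)
bar 6: v0=C3 v1=E3 (M3)
bar 7: v0=D3 v1=B3 (M6)
bar 8: v0=F3 v1=B3 (TT)
bar 9: v0=G3 v1=A3 (M2)
bar 10: v0=F3 v1=B3 (TT)
bar 11: v0=G3 v1=G4 (P8)
  R4 @ bar3.0: E3/A3 P4 untreated
  R4 @ bar5.0: B2/A3 m7 untreated
  R4 @ bar5.2: B2/E3 P4 untreated
  R4 @ bar6.2: C3/B3 M7 untreated
  R4 @ bar9.0: G3/A3 M2 untreated
  R8 @ bar10.0: penult TT not 3rd/6th
  R2 @ bar11.0: F3/A3 M3 -> G3/G4 P8 similar
  R7 @ bar11.0: A3->G4 leap 10st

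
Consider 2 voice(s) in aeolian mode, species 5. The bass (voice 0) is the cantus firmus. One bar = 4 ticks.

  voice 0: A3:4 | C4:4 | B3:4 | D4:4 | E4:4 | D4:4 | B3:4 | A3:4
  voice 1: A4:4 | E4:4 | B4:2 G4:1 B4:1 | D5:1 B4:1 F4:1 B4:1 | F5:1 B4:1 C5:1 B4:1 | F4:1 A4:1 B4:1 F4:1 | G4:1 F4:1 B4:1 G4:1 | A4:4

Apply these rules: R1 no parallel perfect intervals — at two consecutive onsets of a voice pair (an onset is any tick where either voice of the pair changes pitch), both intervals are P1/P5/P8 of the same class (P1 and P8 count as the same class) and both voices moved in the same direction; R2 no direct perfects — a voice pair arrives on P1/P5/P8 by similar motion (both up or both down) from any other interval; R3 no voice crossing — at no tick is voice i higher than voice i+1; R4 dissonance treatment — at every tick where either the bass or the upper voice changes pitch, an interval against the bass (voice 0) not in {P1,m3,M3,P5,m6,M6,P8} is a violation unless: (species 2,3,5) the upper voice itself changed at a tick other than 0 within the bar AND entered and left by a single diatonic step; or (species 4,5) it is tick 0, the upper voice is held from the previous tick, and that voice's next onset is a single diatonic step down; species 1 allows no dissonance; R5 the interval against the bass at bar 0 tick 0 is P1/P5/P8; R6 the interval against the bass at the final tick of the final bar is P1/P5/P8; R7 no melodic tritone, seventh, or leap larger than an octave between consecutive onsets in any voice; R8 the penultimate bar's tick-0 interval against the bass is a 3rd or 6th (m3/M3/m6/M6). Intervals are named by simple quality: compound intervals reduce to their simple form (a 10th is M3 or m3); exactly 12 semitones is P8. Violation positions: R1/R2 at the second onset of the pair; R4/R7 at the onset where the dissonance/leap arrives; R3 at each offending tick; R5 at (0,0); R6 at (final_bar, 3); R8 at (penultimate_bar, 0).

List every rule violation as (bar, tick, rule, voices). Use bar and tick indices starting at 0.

(3, 0, R1, (0, 1))
(3, 2, R7, (1,))
(3, 3, R7, (1,))
(4, 0, R4, (0, 1))
(4, 0, R7, (1,))
(4, 1, R7, (1,))
(5, 0, R7, (1,))
(5, 3, R7, (1,))
(6, 1, R4, (0, 1))
(6, 2, R7, (1,))

bar 0: v0=A3 v1=A4 downbeat P8
bar 1: v0=C4 v1=E4 downbeat M3
bar 2: v0=B3 v1=B4 downbeat P8
bar 3: v0=D4 v1=D5 downbeat P8
bar 4: v0=E4 v1=F5 downbeat m2
bar 5: v0=D4 v1=F4 downbeat m3
bar 6: v0=B3 v1=G4 downbeat m6
bar 7: v0=A3 v1=A4 downbeat P8
  -> R1 @ bar 3 tick 0 v(0, 1): B3/B4 P8 -> D4/D5 P8 similar
  -> R7 @ bar 3 tick 2 v(1,): B4->F4 leap 6st
  -> R7 @ bar 3 tick 3 v(1,): F4->B4 leap 6st
  -> R4 @ bar 4 tick 0 v(0, 1): E4/F5 m2 untreated
  -> R7 @ bar 4 tick 0 v(1,): B4->F5 leap 6st
  -> R7 @ bar 4 tick 1 v(1,): F5->B4 leap 6st
  -> R7 @ bar 5 tick 0 v(1,): B4->F4 leap 6st
  -> R7 @ bar 5 tick 3 v(1,): B4->F4 leap 6st
  -> R4 @ bar 6 tick 1 v(0, 1): B3/F4 TT untreated
  -> R7 @ bar 6 tick 2 v(1,): F4->B4 leap 6st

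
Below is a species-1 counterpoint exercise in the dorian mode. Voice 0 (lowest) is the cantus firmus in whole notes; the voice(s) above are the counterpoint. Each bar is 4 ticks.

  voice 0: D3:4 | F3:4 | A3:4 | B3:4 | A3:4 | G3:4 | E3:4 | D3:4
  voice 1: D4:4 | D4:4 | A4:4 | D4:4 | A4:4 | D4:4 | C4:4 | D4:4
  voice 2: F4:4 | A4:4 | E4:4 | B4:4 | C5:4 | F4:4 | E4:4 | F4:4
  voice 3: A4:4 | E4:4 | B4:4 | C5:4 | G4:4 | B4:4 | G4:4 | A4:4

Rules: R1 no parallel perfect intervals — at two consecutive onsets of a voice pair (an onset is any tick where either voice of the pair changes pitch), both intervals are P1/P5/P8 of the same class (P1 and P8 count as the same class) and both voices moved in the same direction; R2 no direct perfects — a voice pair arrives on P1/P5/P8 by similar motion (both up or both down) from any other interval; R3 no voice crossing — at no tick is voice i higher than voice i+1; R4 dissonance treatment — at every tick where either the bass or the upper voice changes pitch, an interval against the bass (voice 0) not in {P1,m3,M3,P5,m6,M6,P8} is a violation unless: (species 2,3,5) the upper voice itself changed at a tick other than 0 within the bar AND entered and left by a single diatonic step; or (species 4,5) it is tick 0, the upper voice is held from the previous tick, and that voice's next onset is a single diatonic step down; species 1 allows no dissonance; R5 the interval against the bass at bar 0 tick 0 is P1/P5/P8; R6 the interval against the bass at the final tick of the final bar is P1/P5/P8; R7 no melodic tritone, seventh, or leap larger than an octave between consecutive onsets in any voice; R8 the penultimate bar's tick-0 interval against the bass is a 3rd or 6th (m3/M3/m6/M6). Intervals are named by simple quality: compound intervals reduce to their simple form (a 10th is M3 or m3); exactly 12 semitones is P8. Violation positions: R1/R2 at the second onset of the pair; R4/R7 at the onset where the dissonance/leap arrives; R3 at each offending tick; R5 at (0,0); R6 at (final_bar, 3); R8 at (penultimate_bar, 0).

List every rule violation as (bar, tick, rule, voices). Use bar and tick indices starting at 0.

bar 0: v0=D3 v1=D4 v2=F4 v3=A4 downbeat P5
bar 1: v0=F3 v1=D4 v2=A4 v3=E4 downbeat M7
bar 2: v0=A3 v1=A4 v2=E4 v3=B4 downbeat M2
bar 3: v0=B3 v1=D4 v2=B4 v3=C5 downbeat m2
bar 4: v0=A3 v1=A4 v2=C5 v3=G4 downbeat m7
bar 5: v0=G3 v1=D4 v2=F4 v3=B4 downbeat M3
bar 6: v0=E3 v1=C4 v2=E4 v3=G4 downbeat m3
bar 7: v0=D3 v1=D4 v2=F4 v3=A4 downbeat P5
  -> R5 @ bar 0 tick 0 v(0, 2): opens on m3
  -> R3 @ bar 1 tick 0 v(2, 3): A4 above E4
  -> R4 @ bar 1 tick 0 v(0, 3): F3/E4 M7 untreated
  -> R3 @ bar 1 tick 1 v(2, 3): A4 above E4
  -> R3 @ bar 1 tick 2 v(2, 3): A4 above E4
  -> R3 @ bar 1 tick 3 v(2, 3): A4 above E4
  -> R2 @ bar 2 tick 0 v(0, 1): F3/D4 M6 -> A3/A4 P8 similar
  -> R3 @ bar 2 tick 0 v(1, 2): A4 above E4
  -> R4 @ bar 2 tick 0 v(0, 3): A3/B4 M2 untreated
  -> R3 @ bar 2 tick 1 v(1, 2): A4 above E4
  -> R3 @ bar 2 tick 2 v(1, 2): A4 above E4
  -> R3 @ bar 2 tick 3 v(1, 2): A4 above E4
  -> R2 @ bar 3 tick 0 v(0, 2): A3/E4 P5 -> B3/B4 P8 similar
  -> R4 @ bar 3 tick 0 v(0, 3): B3/C5 m2 untreated
  -> R3 @ bar 4 tick 0 v(2, 3): C5 above G4
  -> R4 @ bar 4 tick 0 v(0, 3): A3/G4 m7 untreated
  -> R3 @ bar 4 tick 1 v(2, 3): C5 above G4
  -> R3 @ bar 4 tick 2 v(2, 3): C5 above G4
  -> R3 @ bar 4 tick 3 v(2, 3): C5 above G4
  -> R2 @ bar 5 tick 0 v(0, 1): A3/A4 P8 -> G3/D4 P5 similar
  -> R4 @ bar 5 tick 0 v(0, 2): G3/F4 m7 untreated
  -> R2 @ bar 6 tick 0 v(0, 2): G3/F4 m7 -> E3/E4 P8 similar
  -> R2 @ bar 6 tick 0 v(1, 3): D4/B4 M6 -> C4/G4 P5 similar
  -> R8 @ bar 6 tick 0 v(0, 2): penult P8 not 3rd/6th
  -> R1 @ bar 7 tick 0 v(1, 3): C4/G4 P5 -> D4/A4 P5 similar
  -> R6 @ bar 7 tick 3 v(0, 2): closes on m3

(0, 0, R5, (0, 2))
(1, 0, R3, (2, 3))
(1, 0, R4, (0, 3))
(1, 1, R3, (2, 3))
(1, 2, R3, (2, 3))
(1, 3, R3, (2, 3))
(2, 0, R2, (0, 1))
(2, 0, R3, (1, 2))
(2, 0, R4, (0, 3))
(2, 1, R3, (1, 2))
(2, 2, R3, (1, 2))
(2, 3, R3, (1, 2))
(3, 0, R2, (0, 2))
(3, 0, R4, (0, 3))
(4, 0, R3, (2, 3))
(4, 0, R4, (0, 3))
(4, 1, R3, (2, 3))
(4, 2, R3, (2, 3))
(4, 3, R3, (2, 3))
(5, 0, R2, (0, 1))
(5, 0, R4, (0, 2))
(6, 0, R2, (0, 2))
(6, 0, R2, (1, 3))
(6, 0, R8, (0, 2))
(7, 0, R1, (1, 3))
(7, 3, R6, (0, 2))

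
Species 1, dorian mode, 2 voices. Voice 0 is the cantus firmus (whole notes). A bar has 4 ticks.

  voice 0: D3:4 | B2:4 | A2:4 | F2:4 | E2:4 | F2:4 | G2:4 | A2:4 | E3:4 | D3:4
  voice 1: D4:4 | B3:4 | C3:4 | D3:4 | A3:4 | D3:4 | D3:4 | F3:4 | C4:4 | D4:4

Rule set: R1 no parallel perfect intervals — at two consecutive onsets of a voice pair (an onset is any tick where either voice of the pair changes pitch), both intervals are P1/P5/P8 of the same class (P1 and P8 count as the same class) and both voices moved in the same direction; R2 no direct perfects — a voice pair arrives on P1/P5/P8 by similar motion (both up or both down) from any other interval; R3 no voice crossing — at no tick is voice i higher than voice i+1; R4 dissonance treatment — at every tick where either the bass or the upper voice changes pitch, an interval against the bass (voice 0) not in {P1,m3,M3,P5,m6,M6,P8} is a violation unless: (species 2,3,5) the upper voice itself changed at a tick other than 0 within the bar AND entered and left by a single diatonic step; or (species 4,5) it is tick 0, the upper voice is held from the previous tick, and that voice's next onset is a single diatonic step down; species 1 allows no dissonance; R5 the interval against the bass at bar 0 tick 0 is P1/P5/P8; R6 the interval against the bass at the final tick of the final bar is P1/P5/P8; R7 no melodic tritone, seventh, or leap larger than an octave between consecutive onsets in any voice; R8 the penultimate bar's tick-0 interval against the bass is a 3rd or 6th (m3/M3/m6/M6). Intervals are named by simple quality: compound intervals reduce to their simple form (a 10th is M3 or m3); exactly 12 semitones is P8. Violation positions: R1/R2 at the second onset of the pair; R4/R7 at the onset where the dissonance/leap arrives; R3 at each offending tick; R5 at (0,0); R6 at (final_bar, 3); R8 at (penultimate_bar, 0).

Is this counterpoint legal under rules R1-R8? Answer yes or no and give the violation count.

bar 0: v0=D3 v1=D4 (P8)
bar 1: v0=B2 v1=B3 (P8)
bar 2: v0=A2 v1=C3 (m3)
bar 3: v0=F2 v1=D3 (M6)
bar 4: v0=E2 v1=A3 (P4)
bar 5: v0=F2 v1=D3 (M6)
bar 6: v0=G2 v1=D3 (P5)
bar 7: v0=A2 v1=F3 (m6)
bar 8: v0=E3 v1=C4 (m6)
bar 9: v0=D3 v1=D4 (P8)
  R1 @ bar1.0: D3/D4 P8 -> B2/B3 P8 similar
  R7 @ bar2.0: B3->C3 leap 11st
  R4 @ bar4.0: E2/A3 P4 untreated

No (3 violations)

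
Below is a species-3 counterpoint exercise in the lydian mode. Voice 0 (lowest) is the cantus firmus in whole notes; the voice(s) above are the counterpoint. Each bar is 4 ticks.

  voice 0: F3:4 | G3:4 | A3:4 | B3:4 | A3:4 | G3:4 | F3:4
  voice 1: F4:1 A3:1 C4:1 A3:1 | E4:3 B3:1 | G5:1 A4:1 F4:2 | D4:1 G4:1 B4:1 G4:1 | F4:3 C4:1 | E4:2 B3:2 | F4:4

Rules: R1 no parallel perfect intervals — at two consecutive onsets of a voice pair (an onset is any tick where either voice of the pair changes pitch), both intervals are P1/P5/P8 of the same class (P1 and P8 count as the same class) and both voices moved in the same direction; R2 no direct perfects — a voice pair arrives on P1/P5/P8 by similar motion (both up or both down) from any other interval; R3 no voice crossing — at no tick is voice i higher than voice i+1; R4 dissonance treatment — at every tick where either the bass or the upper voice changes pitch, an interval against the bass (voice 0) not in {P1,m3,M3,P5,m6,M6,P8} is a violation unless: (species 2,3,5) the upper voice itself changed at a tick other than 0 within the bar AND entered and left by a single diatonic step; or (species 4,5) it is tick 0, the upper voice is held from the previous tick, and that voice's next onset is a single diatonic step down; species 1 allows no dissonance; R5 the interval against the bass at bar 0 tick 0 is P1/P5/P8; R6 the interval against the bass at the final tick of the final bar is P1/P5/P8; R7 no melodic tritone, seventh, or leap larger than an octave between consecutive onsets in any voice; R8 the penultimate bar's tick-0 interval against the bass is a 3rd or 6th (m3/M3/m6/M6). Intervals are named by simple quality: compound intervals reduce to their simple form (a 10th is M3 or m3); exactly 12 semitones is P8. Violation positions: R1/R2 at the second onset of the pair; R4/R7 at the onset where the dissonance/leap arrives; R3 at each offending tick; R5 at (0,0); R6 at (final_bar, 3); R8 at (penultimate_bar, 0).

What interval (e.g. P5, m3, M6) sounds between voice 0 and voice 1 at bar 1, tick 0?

voice 0=G3 voice 1=E4 -> M6

M6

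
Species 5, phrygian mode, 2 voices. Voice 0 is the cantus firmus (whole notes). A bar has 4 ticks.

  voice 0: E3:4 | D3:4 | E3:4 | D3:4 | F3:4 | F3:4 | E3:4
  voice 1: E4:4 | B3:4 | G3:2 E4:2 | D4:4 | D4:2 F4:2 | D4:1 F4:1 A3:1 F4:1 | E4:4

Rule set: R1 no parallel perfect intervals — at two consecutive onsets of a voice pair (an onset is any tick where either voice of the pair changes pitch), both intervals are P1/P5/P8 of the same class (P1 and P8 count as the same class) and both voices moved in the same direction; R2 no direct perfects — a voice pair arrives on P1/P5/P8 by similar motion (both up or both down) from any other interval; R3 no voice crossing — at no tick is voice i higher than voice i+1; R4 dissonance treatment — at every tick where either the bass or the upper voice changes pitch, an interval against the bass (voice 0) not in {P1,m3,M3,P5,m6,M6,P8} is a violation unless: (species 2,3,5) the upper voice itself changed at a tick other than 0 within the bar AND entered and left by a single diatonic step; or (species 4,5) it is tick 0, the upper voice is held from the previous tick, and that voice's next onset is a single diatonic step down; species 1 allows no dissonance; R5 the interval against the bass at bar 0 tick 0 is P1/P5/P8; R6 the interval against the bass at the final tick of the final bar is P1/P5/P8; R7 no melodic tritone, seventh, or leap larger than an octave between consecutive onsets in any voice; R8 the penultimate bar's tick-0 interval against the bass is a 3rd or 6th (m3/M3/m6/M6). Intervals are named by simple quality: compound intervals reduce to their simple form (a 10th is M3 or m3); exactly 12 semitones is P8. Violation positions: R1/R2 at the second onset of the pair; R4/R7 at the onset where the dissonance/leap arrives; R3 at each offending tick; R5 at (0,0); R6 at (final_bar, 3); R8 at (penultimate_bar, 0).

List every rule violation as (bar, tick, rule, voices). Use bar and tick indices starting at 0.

(3, 0, R1, (0, 1))
(6, 0, R1, (0, 1))

bar 0: v0=E3 v1=E4 downbeat P8
bar 1: v0=D3 v1=B3 downbeat M6
bar 2: v0=E3 v1=G3 downbeat m3
bar 3: v0=D3 v1=D4 downbeat P8
bar 4: v0=F3 v1=D4 downbeat M6
bar 5: v0=F3 v1=D4 downbeat M6
bar 6: v0=E3 v1=E4 downbeat P8
  -> R1 @ bar 3 tick 0 v(0, 1): E3/E4 P8 -> D3/D4 P8 similar
  -> R1 @ bar 6 tick 0 v(0, 1): F3/F4 P8 -> E3/E4 P8 similar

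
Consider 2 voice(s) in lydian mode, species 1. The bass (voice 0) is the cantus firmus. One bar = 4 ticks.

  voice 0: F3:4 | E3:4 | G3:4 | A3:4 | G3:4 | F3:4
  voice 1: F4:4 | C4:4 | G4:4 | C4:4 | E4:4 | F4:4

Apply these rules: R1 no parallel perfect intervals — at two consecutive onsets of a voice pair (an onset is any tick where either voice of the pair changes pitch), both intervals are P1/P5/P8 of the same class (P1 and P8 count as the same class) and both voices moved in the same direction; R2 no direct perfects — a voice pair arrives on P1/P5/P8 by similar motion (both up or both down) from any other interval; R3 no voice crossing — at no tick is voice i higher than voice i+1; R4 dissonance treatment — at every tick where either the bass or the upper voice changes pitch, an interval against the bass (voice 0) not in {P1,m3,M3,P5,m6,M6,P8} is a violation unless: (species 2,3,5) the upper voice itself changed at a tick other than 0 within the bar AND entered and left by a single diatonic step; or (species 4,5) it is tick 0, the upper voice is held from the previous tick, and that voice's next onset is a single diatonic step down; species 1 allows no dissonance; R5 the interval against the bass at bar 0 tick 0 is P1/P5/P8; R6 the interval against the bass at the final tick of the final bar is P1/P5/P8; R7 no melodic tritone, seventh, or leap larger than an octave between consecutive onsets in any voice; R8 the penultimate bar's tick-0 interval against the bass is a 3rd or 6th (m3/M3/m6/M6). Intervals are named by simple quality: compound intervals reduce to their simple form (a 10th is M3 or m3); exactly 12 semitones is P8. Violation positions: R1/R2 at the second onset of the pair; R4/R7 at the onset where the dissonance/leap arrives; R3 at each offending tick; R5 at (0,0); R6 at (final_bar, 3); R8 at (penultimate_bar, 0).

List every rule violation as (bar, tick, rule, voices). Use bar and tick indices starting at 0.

bar 0: v0=F3 v1=F4 downbeat P8
bar 1: v0=E3 v1=C4 downbeat m6
bar 2: v0=G3 v1=G4 downbeat P8
bar 3: v0=A3 v1=C4 downbeat m3
bar 4: v0=G3 v1=E4 downbeat M6
bar 5: v0=F3 v1=F4 downbeat P8
  -> R2 @ bar 2 tick 0 v(0, 1): E3/C4 m6 -> G3/G4 P8 similar

(2, 0, R2, (0, 1))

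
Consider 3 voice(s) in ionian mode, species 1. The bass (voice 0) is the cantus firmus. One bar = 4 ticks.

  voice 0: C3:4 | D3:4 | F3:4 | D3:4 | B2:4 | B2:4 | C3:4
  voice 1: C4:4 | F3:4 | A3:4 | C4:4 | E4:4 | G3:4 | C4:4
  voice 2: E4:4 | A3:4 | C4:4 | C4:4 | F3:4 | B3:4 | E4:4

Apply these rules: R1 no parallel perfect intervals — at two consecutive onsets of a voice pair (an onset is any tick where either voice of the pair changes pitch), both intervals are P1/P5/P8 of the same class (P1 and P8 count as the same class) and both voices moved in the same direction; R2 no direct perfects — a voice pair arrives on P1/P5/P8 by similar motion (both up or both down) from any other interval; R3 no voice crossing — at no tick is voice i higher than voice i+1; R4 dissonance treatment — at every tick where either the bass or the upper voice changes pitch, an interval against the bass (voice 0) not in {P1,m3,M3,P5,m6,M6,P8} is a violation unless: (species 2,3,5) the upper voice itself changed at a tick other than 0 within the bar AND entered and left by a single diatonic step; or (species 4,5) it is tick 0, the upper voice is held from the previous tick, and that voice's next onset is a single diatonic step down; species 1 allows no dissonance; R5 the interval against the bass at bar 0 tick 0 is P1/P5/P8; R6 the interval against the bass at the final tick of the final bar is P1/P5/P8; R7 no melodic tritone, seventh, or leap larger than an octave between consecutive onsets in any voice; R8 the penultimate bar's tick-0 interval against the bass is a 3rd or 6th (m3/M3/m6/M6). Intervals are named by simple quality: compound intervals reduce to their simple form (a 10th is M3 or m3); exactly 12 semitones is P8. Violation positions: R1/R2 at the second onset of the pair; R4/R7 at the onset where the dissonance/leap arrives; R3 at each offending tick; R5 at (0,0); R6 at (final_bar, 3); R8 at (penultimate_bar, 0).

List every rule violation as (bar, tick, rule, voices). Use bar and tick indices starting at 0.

bar 0: v0=C3 v1=C4 v2=E4 downbeat M3
bar 1: v0=D3 v1=F3 v2=A3 downbeat P5
bar 2: v0=F3 v1=A3 v2=C4 downbeat P5
bar 3: v0=D3 v1=C4 v2=C4 downbeat m7
bar 4: v0=B2 v1=E4 v2=F3 downbeat TT
bar 5: v0=B2 v1=G3 v2=B3 downbeat P8
bar 6: v0=C3 v1=C4 v2=E4 downbeat M3
  -> R5 @ bar 0 tick 0 v(0, 2): opens on M3
  -> R1 @ bar 2 tick 0 v(0, 2): D3/A3 P5 -> F3/C4 P5 similar
  -> R4 @ bar 3 tick 0 v(0, 1): D3/C4 m7 untreated
  -> R4 @ bar 3 tick 0 v(0, 2): D3/C4 m7 untreated
  -> R3 @ bar 4 tick 0 v(1, 2): E4 above F3
  -> R4 @ bar 4 tick 0 v(0, 1): B2/E4 P4 untreated
  -> R4 @ bar 4 tick 0 v(0, 2): B2/F3 TT untreated
  -> R3 @ bar 4 tick 1 v(1, 2): E4 above F3
  -> R3 @ bar 4 tick 2 v(1, 2): E4 above F3
  -> R3 @ bar 4 tick 3 v(1, 2): E4 above F3
  -> R7 @ bar 5 tick 0 v(2,): F3->B3 leap 6st
  -> R8 @ bar 5 tick 0 v(0, 2): penult P8 not 3rd/6th
  -> R2 @ bar 6 tick 0 v(0, 1): B2/G3 m6 -> C3/C4 P8 similar
  -> R6 @ bar 6 tick 3 v(0, 2): closes on M3

(0, 0, R5, (0, 2))
(2, 0, R1, (0, 2))
(3, 0, R4, (0, 1))
(3, 0, R4, (0, 2))
(4, 0, R3, (1, 2))
(4, 0, R4, (0, 1))
(4, 0, R4, (0, 2))
(4, 1, R3, (1, 2))
(4, 2, R3, (1, 2))
(4, 3, R3, (1, 2))
(5, 0, R7, (2,))
(5, 0, R8, (0, 2))
(6, 0, R2, (0, 1))
(6, 3, R6, (0, 2))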